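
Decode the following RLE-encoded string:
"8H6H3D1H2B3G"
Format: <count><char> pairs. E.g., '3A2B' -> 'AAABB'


Expanding each <count><char> pair:
  8H -> 'HHHHHHHH'
  6H -> 'HHHHHH'
  3D -> 'DDD'
  1H -> 'H'
  2B -> 'BB'
  3G -> 'GGG'

Decoded = HHHHHHHHHHHHHHDDDHBBGGG


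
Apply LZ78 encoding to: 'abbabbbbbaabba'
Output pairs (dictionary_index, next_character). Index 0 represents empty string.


LZ78 encoding steps:
Dictionary: {0: ''}
Step 1: w='' (idx 0), next='a' -> output (0, 'a'), add 'a' as idx 1
Step 2: w='' (idx 0), next='b' -> output (0, 'b'), add 'b' as idx 2
Step 3: w='b' (idx 2), next='a' -> output (2, 'a'), add 'ba' as idx 3
Step 4: w='b' (idx 2), next='b' -> output (2, 'b'), add 'bb' as idx 4
Step 5: w='bb' (idx 4), next='b' -> output (4, 'b'), add 'bbb' as idx 5
Step 6: w='a' (idx 1), next='a' -> output (1, 'a'), add 'aa' as idx 6
Step 7: w='bb' (idx 4), next='a' -> output (4, 'a'), add 'bba' as idx 7


Encoded: [(0, 'a'), (0, 'b'), (2, 'a'), (2, 'b'), (4, 'b'), (1, 'a'), (4, 'a')]


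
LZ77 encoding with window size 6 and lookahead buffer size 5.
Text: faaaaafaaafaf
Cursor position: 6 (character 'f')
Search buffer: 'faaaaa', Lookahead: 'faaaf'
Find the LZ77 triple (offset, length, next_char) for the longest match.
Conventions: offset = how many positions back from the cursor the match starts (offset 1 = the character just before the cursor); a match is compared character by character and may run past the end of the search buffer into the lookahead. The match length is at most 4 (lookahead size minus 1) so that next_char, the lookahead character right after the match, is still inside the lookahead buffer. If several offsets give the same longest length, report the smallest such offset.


Try each offset into the search buffer:
  offset=1 (pos 5, char 'a'): match length 0
  offset=2 (pos 4, char 'a'): match length 0
  offset=3 (pos 3, char 'a'): match length 0
  offset=4 (pos 2, char 'a'): match length 0
  offset=5 (pos 1, char 'a'): match length 0
  offset=6 (pos 0, char 'f'): match length 4
Longest match has length 4 at offset 6.
next_char = character at position 6 + 4 = 10 -> 'f'

Best match: offset=6, length=4 (matching 'faaa' starting at position 0)
LZ77 triple: (6, 4, 'f')


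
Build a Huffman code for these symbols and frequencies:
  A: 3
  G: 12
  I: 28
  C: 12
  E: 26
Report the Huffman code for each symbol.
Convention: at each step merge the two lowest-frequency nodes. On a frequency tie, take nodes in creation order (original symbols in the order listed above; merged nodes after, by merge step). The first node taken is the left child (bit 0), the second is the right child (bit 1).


Huffman tree construction:
Step 1: Merge A(3) + G(12) = 15
Step 2: Merge C(12) + (A+G)(15) = 27
Step 3: Merge E(26) + (C+(A+G))(27) = 53
Step 4: Merge I(28) + (E+(C+(A+G)))(53) = 81
Read each symbol's code off the tree from the root (left child = 0, right child = 1).

Codes:
  A: 1110 (length 4)
  G: 1111 (length 4)
  I: 0 (length 1)
  C: 110 (length 3)
  E: 10 (length 2)
Average code length: 176/81 = 2.1728 bits/symbol


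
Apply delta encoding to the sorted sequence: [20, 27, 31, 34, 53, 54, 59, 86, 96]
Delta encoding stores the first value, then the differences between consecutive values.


First value: 20
Deltas:
  27 - 20 = 7
  31 - 27 = 4
  34 - 31 = 3
  53 - 34 = 19
  54 - 53 = 1
  59 - 54 = 5
  86 - 59 = 27
  96 - 86 = 10


Delta encoded: [20, 7, 4, 3, 19, 1, 5, 27, 10]


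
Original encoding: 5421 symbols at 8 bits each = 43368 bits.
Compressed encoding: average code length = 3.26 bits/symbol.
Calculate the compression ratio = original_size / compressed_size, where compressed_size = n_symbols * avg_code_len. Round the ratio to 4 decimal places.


original_size = n_symbols * orig_bits = 5421 * 8 = 43368 bits
compressed_size = n_symbols * avg_code_len = 5421 * 3.26 = 17672.46 bits
ratio = original_size / compressed_size = 43368 / 17672.46 = 2.454

Compression ratio = 2.454


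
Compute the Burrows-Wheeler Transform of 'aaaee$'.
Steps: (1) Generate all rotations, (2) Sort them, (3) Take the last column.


Rotations (sorted):
  0: $aaaee -> last char: e
  1: aaaee$ -> last char: $
  2: aaee$a -> last char: a
  3: aee$aa -> last char: a
  4: e$aaae -> last char: e
  5: ee$aaa -> last char: a


BWT = e$aaea


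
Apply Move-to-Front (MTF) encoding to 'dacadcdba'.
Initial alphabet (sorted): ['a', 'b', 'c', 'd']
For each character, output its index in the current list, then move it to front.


MTF encoding:
'd': index 3 in ['a', 'b', 'c', 'd'] -> ['d', 'a', 'b', 'c']
'a': index 1 in ['d', 'a', 'b', 'c'] -> ['a', 'd', 'b', 'c']
'c': index 3 in ['a', 'd', 'b', 'c'] -> ['c', 'a', 'd', 'b']
'a': index 1 in ['c', 'a', 'd', 'b'] -> ['a', 'c', 'd', 'b']
'd': index 2 in ['a', 'c', 'd', 'b'] -> ['d', 'a', 'c', 'b']
'c': index 2 in ['d', 'a', 'c', 'b'] -> ['c', 'd', 'a', 'b']
'd': index 1 in ['c', 'd', 'a', 'b'] -> ['d', 'c', 'a', 'b']
'b': index 3 in ['d', 'c', 'a', 'b'] -> ['b', 'd', 'c', 'a']
'a': index 3 in ['b', 'd', 'c', 'a'] -> ['a', 'b', 'd', 'c']


Output: [3, 1, 3, 1, 2, 2, 1, 3, 3]


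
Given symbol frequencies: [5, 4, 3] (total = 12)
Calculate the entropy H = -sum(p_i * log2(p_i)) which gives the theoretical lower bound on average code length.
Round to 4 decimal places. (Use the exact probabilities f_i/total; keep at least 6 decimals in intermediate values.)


Per-symbol terms -p_i * log2(p_i) with p_i = f_i/12:
  p = 5/12 = 0.416667: log2(p) = -1.263034, -p*log2(p) = 0.526264
  p = 4/12 = 0.333333: log2(p) = -1.584963, -p*log2(p) = 0.528321
  p = 3/12 = 0.250000: log2(p) = -2.000000, -p*log2(p) = 0.500000
H = 0.526264 + 0.528321 + 0.500000 = 1.554585

H = 1.5546 bits/symbol


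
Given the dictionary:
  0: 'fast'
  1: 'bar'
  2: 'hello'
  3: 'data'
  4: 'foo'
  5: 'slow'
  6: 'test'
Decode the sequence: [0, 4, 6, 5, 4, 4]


Look up each index in the dictionary:
  0 -> 'fast'
  4 -> 'foo'
  6 -> 'test'
  5 -> 'slow'
  4 -> 'foo'
  4 -> 'foo'

Decoded: "fast foo test slow foo foo"


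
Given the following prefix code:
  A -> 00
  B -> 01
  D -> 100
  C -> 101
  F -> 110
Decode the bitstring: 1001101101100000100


Decoding step by step:
Bits 100 -> D
Bits 110 -> F
Bits 110 -> F
Bits 110 -> F
Bits 00 -> A
Bits 00 -> A
Bits 100 -> D


Decoded message: DFFFAAD


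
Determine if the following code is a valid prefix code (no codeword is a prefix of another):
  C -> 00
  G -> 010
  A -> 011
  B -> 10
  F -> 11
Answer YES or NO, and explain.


Checking each pair (does one codeword prefix another?):
  C='00' vs G='010': no prefix
  C='00' vs A='011': no prefix
  C='00' vs B='10': no prefix
  C='00' vs F='11': no prefix
  G='010' vs C='00': no prefix
  G='010' vs A='011': no prefix
  G='010' vs B='10': no prefix
  G='010' vs F='11': no prefix
  A='011' vs C='00': no prefix
  A='011' vs G='010': no prefix
  A='011' vs B='10': no prefix
  A='011' vs F='11': no prefix
  B='10' vs C='00': no prefix
  B='10' vs G='010': no prefix
  B='10' vs A='011': no prefix
  B='10' vs F='11': no prefix
  F='11' vs C='00': no prefix
  F='11' vs G='010': no prefix
  F='11' vs A='011': no prefix
  F='11' vs B='10': no prefix
No violation found over all pairs.

YES -- this is a valid prefix code. No codeword is a prefix of any other codeword.


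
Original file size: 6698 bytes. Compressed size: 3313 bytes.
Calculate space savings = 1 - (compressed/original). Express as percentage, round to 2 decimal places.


ratio = compressed/original = 3313/6698 = 0.494625
savings = 1 - ratio = 1 - 0.494625 = 0.505375
as a percentage: 0.505375 * 100 = 50.54%

Space savings = 1 - 3313/6698 = 50.54%


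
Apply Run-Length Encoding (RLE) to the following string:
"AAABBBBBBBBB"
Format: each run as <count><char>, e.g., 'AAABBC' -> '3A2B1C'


Scanning runs left to right:
  i=0: run of 'A' x 3 -> '3A'
  i=3: run of 'B' x 9 -> '9B'

RLE = 3A9B


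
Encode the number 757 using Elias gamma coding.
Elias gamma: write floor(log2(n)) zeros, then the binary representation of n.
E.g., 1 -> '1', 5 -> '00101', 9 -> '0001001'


num_bits = floor(log2(757)) + 1 = 10
leading_zeros = num_bits - 1 = 9
binary(757) = 1011110101

Elias gamma(757) = '000000000' + '1011110101' = 0000000001011110101 (19 bits)


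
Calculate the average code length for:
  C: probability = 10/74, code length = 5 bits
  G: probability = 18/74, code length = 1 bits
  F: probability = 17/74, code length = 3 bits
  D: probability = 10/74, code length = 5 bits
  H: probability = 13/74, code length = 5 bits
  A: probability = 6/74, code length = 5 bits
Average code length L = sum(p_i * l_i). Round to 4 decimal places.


Weighted contributions p_i * l_i:
  C: (10/74) * 5 = 50/74
  G: (18/74) * 1 = 18/74
  F: (17/74) * 3 = 51/74
  D: (10/74) * 5 = 50/74
  H: (13/74) * 5 = 65/74
  A: (6/74) * 5 = 30/74
Sum = (50 + 18 + 51 + 50 + 65 + 30)/74 = 264/74

L = 264/74 = 3.5676 bits/symbol


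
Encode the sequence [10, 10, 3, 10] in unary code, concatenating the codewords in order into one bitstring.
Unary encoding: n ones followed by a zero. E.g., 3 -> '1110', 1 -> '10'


Encode each number as n ones followed by a terminating 0:
  10 -> 11111111110 (11 bits)
  10 -> 11111111110 (11 bits)
  3 -> 1110 (4 bits)
  10 -> 11111111110 (11 bits)
Total length = 11 + 11 + 4 + 11 = 37 bits.

Unary([10, 10, 3, 10]) = 1111111111011111111110111011111111110 (37 bits)


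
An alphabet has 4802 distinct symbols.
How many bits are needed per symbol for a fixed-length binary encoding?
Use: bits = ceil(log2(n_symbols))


log2(4802) = 12.2294
Bracket: 2^12 = 4096 < 4802 <= 2^13 = 8192
So ceil(log2(4802)) = 13

bits = ceil(log2(4802)) = ceil(12.2294) = 13 bits


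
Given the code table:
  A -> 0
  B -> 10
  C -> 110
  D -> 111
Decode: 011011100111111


Decoding:
0 -> A
110 -> C
111 -> D
0 -> A
0 -> A
111 -> D
111 -> D


Result: ACDAADD


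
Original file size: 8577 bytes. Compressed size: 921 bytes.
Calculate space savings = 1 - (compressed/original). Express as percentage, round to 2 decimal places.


ratio = compressed/original = 921/8577 = 0.10738
savings = 1 - ratio = 1 - 0.10738 = 0.89262
as a percentage: 0.89262 * 100 = 89.26%

Space savings = 1 - 921/8577 = 89.26%


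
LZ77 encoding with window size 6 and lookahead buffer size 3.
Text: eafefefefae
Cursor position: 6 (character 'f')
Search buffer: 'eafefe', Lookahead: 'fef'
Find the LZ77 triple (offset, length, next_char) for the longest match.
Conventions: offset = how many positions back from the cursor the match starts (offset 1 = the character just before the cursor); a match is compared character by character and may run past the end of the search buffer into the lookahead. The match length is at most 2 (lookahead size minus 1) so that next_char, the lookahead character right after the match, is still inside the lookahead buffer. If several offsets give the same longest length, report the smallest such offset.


Try each offset into the search buffer:
  offset=1 (pos 5, char 'e'): match length 0
  offset=2 (pos 4, char 'f'): match length 2
  offset=3 (pos 3, char 'e'): match length 0
  offset=4 (pos 2, char 'f'): match length 2
  offset=5 (pos 1, char 'a'): match length 0
  offset=6 (pos 0, char 'e'): match length 0
Longest match has length 2, found at offsets 2, 4; take the smallest, offset 2.
next_char = character at position 6 + 2 = 8 -> 'f'

Best match: offset=2, length=2 (matching 'fe' starting at position 4)
LZ77 triple: (2, 2, 'f')


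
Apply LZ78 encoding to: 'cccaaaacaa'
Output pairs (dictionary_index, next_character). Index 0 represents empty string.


LZ78 encoding steps:
Dictionary: {0: ''}
Step 1: w='' (idx 0), next='c' -> output (0, 'c'), add 'c' as idx 1
Step 2: w='c' (idx 1), next='c' -> output (1, 'c'), add 'cc' as idx 2
Step 3: w='' (idx 0), next='a' -> output (0, 'a'), add 'a' as idx 3
Step 4: w='a' (idx 3), next='a' -> output (3, 'a'), add 'aa' as idx 4
Step 5: w='a' (idx 3), next='c' -> output (3, 'c'), add 'ac' as idx 5
Step 6: w='aa' (idx 4), end of input -> output (4, '')


Encoded: [(0, 'c'), (1, 'c'), (0, 'a'), (3, 'a'), (3, 'c'), (4, '')]


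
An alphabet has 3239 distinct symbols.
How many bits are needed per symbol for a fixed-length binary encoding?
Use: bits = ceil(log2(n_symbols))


log2(3239) = 11.6613
Bracket: 2^11 = 2048 < 3239 <= 2^12 = 4096
So ceil(log2(3239)) = 12

bits = ceil(log2(3239)) = ceil(11.6613) = 12 bits


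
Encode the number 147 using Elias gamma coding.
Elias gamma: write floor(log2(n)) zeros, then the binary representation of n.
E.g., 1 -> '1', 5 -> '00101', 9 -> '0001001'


num_bits = floor(log2(147)) + 1 = 8
leading_zeros = num_bits - 1 = 7
binary(147) = 10010011

Elias gamma(147) = '0000000' + '10010011' = 000000010010011 (15 bits)


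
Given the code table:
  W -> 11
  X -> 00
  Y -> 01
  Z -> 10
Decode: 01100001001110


Decoding:
01 -> Y
10 -> Z
00 -> X
01 -> Y
00 -> X
11 -> W
10 -> Z


Result: YZXYXWZ


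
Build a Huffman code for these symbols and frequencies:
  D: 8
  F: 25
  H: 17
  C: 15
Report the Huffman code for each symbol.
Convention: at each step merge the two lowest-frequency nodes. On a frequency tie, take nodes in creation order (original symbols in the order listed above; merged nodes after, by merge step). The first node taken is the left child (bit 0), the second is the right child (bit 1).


Huffman tree construction:
Step 1: Merge D(8) + C(15) = 23
Step 2: Merge H(17) + (D+C)(23) = 40
Step 3: Merge F(25) + (H+(D+C))(40) = 65
Read each symbol's code off the tree from the root (left child = 0, right child = 1).

Codes:
  D: 110 (length 3)
  F: 0 (length 1)
  H: 10 (length 2)
  C: 111 (length 3)
Average code length: 128/65 = 1.9692 bits/symbol


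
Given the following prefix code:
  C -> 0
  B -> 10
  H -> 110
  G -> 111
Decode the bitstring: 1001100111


Decoding step by step:
Bits 10 -> B
Bits 0 -> C
Bits 110 -> H
Bits 0 -> C
Bits 111 -> G


Decoded message: BCHCG


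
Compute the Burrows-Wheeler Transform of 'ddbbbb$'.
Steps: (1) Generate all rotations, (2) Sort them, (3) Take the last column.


Rotations (sorted):
  0: $ddbbbb -> last char: b
  1: b$ddbbb -> last char: b
  2: bb$ddbb -> last char: b
  3: bbb$ddb -> last char: b
  4: bbbb$dd -> last char: d
  5: dbbbb$d -> last char: d
  6: ddbbbb$ -> last char: $


BWT = bbbbdd$


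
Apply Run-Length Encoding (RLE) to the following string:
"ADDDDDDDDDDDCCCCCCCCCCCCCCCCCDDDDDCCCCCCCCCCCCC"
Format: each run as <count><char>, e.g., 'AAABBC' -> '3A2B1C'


Scanning runs left to right:
  i=0: run of 'A' x 1 -> '1A'
  i=1: run of 'D' x 11 -> '11D'
  i=12: run of 'C' x 17 -> '17C'
  i=29: run of 'D' x 5 -> '5D'
  i=34: run of 'C' x 13 -> '13C'

RLE = 1A11D17C5D13C


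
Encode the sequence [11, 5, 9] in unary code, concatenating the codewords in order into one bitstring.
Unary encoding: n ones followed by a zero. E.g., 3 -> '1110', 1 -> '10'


Encode each number as n ones followed by a terminating 0:
  11 -> 111111111110 (12 bits)
  5 -> 111110 (6 bits)
  9 -> 1111111110 (10 bits)
Total length = 12 + 6 + 10 = 28 bits.

Unary([11, 5, 9]) = 1111111111101111101111111110 (28 bits)


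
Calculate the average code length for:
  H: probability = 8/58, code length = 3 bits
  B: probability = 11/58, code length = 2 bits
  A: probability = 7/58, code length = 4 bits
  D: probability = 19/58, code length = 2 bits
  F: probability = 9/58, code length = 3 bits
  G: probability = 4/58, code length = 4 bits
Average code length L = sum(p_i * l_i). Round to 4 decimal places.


Weighted contributions p_i * l_i:
  H: (8/58) * 3 = 24/58
  B: (11/58) * 2 = 22/58
  A: (7/58) * 4 = 28/58
  D: (19/58) * 2 = 38/58
  F: (9/58) * 3 = 27/58
  G: (4/58) * 4 = 16/58
Sum = (24 + 22 + 28 + 38 + 27 + 16)/58 = 155/58

L = 155/58 = 2.6724 bits/symbol


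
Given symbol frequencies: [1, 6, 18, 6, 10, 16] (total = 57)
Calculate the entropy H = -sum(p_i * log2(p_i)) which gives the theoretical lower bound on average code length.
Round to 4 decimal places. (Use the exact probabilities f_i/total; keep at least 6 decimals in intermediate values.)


Per-symbol terms -p_i * log2(p_i) with p_i = f_i/57:
  p = 1/57 = 0.017544: log2(p) = -5.832890, -p*log2(p) = 0.102331
  p = 6/57 = 0.105263: log2(p) = -3.247928, -p*log2(p) = 0.341887
  p = 18/57 = 0.315789: log2(p) = -1.662965, -p*log2(p) = 0.525147
  p = 6/57 = 0.105263: log2(p) = -3.247928, -p*log2(p) = 0.341887
  p = 10/57 = 0.175439: log2(p) = -2.510962, -p*log2(p) = 0.440520
  p = 16/57 = 0.280702: log2(p) = -1.832890, -p*log2(p) = 0.514495
H = 0.102331 + 0.341887 + 0.525147 + 0.341887 + 0.440520 + 0.514495 = 2.266267

H = 2.2663 bits/symbol


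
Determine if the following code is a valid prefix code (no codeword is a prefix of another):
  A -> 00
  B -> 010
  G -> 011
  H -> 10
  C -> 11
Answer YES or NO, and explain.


Checking each pair (does one codeword prefix another?):
  A='00' vs B='010': no prefix
  A='00' vs G='011': no prefix
  A='00' vs H='10': no prefix
  A='00' vs C='11': no prefix
  B='010' vs A='00': no prefix
  B='010' vs G='011': no prefix
  B='010' vs H='10': no prefix
  B='010' vs C='11': no prefix
  G='011' vs A='00': no prefix
  G='011' vs B='010': no prefix
  G='011' vs H='10': no prefix
  G='011' vs C='11': no prefix
  H='10' vs A='00': no prefix
  H='10' vs B='010': no prefix
  H='10' vs G='011': no prefix
  H='10' vs C='11': no prefix
  C='11' vs A='00': no prefix
  C='11' vs B='010': no prefix
  C='11' vs G='011': no prefix
  C='11' vs H='10': no prefix
No violation found over all pairs.

YES -- this is a valid prefix code. No codeword is a prefix of any other codeword.


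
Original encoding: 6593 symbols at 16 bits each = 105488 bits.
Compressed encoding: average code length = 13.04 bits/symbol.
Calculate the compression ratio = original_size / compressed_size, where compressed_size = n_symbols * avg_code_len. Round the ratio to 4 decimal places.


original_size = n_symbols * orig_bits = 6593 * 16 = 105488 bits
compressed_size = n_symbols * avg_code_len = 6593 * 13.04 = 85972.72 bits
ratio = original_size / compressed_size = 105488 / 85972.72 = 1.227

Compression ratio = 1.227


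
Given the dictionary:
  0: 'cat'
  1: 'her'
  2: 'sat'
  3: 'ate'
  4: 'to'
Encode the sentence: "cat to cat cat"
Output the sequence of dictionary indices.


Look up each word in the dictionary:
  'cat' -> 0
  'to' -> 4
  'cat' -> 0
  'cat' -> 0

Encoded: [0, 4, 0, 0]


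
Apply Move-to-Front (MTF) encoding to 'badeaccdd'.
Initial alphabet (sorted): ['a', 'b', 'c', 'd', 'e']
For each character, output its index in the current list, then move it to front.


MTF encoding:
'b': index 1 in ['a', 'b', 'c', 'd', 'e'] -> ['b', 'a', 'c', 'd', 'e']
'a': index 1 in ['b', 'a', 'c', 'd', 'e'] -> ['a', 'b', 'c', 'd', 'e']
'd': index 3 in ['a', 'b', 'c', 'd', 'e'] -> ['d', 'a', 'b', 'c', 'e']
'e': index 4 in ['d', 'a', 'b', 'c', 'e'] -> ['e', 'd', 'a', 'b', 'c']
'a': index 2 in ['e', 'd', 'a', 'b', 'c'] -> ['a', 'e', 'd', 'b', 'c']
'c': index 4 in ['a', 'e', 'd', 'b', 'c'] -> ['c', 'a', 'e', 'd', 'b']
'c': index 0 in ['c', 'a', 'e', 'd', 'b'] -> ['c', 'a', 'e', 'd', 'b']
'd': index 3 in ['c', 'a', 'e', 'd', 'b'] -> ['d', 'c', 'a', 'e', 'b']
'd': index 0 in ['d', 'c', 'a', 'e', 'b'] -> ['d', 'c', 'a', 'e', 'b']


Output: [1, 1, 3, 4, 2, 4, 0, 3, 0]


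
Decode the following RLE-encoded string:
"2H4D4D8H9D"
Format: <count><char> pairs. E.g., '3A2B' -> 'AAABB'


Expanding each <count><char> pair:
  2H -> 'HH'
  4D -> 'DDDD'
  4D -> 'DDDD'
  8H -> 'HHHHHHHH'
  9D -> 'DDDDDDDDD'

Decoded = HHDDDDDDDDHHHHHHHHDDDDDDDDD


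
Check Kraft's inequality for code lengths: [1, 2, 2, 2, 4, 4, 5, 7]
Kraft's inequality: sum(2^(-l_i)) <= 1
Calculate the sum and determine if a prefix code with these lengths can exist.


Sum = 2^(-1) + 2^(-2) + 2^(-2) + 2^(-2) + 2^(-4) + 2^(-4) + 2^(-5) + 2^(-7)
    = 0.5 + 0.25 + 0.25 + 0.25 + 0.0625 + 0.0625 + 0.03125 + 0.0078125
    = 181/128 = 1.4140625
Since 1.4140625 > 1, Kraft's inequality is NOT satisfied.
A prefix code with these lengths CANNOT exist.

Kraft sum = 1.4140625. Not satisfied.


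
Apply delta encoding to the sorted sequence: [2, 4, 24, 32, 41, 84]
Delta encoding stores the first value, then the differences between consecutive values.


First value: 2
Deltas:
  4 - 2 = 2
  24 - 4 = 20
  32 - 24 = 8
  41 - 32 = 9
  84 - 41 = 43


Delta encoded: [2, 2, 20, 8, 9, 43]


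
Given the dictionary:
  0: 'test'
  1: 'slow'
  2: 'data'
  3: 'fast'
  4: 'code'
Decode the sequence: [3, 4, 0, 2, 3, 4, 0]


Look up each index in the dictionary:
  3 -> 'fast'
  4 -> 'code'
  0 -> 'test'
  2 -> 'data'
  3 -> 'fast'
  4 -> 'code'
  0 -> 'test'

Decoded: "fast code test data fast code test"


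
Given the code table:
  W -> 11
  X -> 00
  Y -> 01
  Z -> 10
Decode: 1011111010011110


Decoding:
10 -> Z
11 -> W
11 -> W
10 -> Z
10 -> Z
01 -> Y
11 -> W
10 -> Z


Result: ZWWZZYWZ


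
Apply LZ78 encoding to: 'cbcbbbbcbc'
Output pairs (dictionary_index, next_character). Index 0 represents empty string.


LZ78 encoding steps:
Dictionary: {0: ''}
Step 1: w='' (idx 0), next='c' -> output (0, 'c'), add 'c' as idx 1
Step 2: w='' (idx 0), next='b' -> output (0, 'b'), add 'b' as idx 2
Step 3: w='c' (idx 1), next='b' -> output (1, 'b'), add 'cb' as idx 3
Step 4: w='b' (idx 2), next='b' -> output (2, 'b'), add 'bb' as idx 4
Step 5: w='b' (idx 2), next='c' -> output (2, 'c'), add 'bc' as idx 5
Step 6: w='bc' (idx 5), end of input -> output (5, '')


Encoded: [(0, 'c'), (0, 'b'), (1, 'b'), (2, 'b'), (2, 'c'), (5, '')]


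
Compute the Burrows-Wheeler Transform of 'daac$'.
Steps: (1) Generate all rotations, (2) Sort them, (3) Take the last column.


Rotations (sorted):
  0: $daac -> last char: c
  1: aac$d -> last char: d
  2: ac$da -> last char: a
  3: c$daa -> last char: a
  4: daac$ -> last char: $


BWT = cdaa$


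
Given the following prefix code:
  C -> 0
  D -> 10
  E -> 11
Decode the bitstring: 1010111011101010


Decoding step by step:
Bits 10 -> D
Bits 10 -> D
Bits 11 -> E
Bits 10 -> D
Bits 11 -> E
Bits 10 -> D
Bits 10 -> D
Bits 10 -> D


Decoded message: DDEDEDDD


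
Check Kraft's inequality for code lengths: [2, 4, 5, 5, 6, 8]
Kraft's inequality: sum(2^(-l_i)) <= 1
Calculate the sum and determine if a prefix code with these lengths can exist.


Sum = 2^(-2) + 2^(-4) + 2^(-5) + 2^(-5) + 2^(-6) + 2^(-8)
    = 0.25 + 0.0625 + 0.03125 + 0.03125 + 0.015625 + 0.00390625
    = 101/256 = 0.39453125
Since 0.39453125 <= 1, Kraft's inequality IS satisfied.
A prefix code with these lengths CAN exist.

Kraft sum = 0.39453125. Satisfied.


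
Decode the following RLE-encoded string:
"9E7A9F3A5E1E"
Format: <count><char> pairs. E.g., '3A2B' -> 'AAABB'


Expanding each <count><char> pair:
  9E -> 'EEEEEEEEE'
  7A -> 'AAAAAAA'
  9F -> 'FFFFFFFFF'
  3A -> 'AAA'
  5E -> 'EEEEE'
  1E -> 'E'

Decoded = EEEEEEEEEAAAAAAAFFFFFFFFFAAAEEEEEE


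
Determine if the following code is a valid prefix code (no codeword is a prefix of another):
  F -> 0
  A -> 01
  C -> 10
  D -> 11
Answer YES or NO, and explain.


Checking each pair (does one codeword prefix another?):
  F='0' vs A='01': prefix -- VIOLATION

NO -- this is NOT a valid prefix code. F (0) is a prefix of A (01).


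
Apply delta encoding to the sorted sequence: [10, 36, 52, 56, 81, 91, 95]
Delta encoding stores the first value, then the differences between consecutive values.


First value: 10
Deltas:
  36 - 10 = 26
  52 - 36 = 16
  56 - 52 = 4
  81 - 56 = 25
  91 - 81 = 10
  95 - 91 = 4


Delta encoded: [10, 26, 16, 4, 25, 10, 4]


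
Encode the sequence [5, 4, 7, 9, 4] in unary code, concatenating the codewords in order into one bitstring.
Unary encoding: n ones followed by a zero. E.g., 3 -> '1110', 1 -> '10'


Encode each number as n ones followed by a terminating 0:
  5 -> 111110 (6 bits)
  4 -> 11110 (5 bits)
  7 -> 11111110 (8 bits)
  9 -> 1111111110 (10 bits)
  4 -> 11110 (5 bits)
Total length = 6 + 5 + 8 + 10 + 5 = 34 bits.

Unary([5, 4, 7, 9, 4]) = 1111101111011111110111111111011110 (34 bits)


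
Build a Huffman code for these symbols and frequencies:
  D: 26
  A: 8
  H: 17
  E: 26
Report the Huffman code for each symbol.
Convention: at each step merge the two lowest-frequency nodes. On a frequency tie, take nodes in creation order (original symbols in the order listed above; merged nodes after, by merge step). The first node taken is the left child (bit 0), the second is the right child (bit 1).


Huffman tree construction:
Step 1: Merge A(8) + H(17) = 25
Step 2: Merge (A+H)(25) + D(26) = 51
Step 3: Merge E(26) + ((A+H)+D)(51) = 77
Read each symbol's code off the tree from the root (left child = 0, right child = 1).

Codes:
  D: 11 (length 2)
  A: 100 (length 3)
  H: 101 (length 3)
  E: 0 (length 1)
Average code length: 153/77 = 1.9870 bits/symbol


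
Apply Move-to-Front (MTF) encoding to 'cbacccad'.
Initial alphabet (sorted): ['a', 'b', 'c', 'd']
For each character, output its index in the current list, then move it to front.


MTF encoding:
'c': index 2 in ['a', 'b', 'c', 'd'] -> ['c', 'a', 'b', 'd']
'b': index 2 in ['c', 'a', 'b', 'd'] -> ['b', 'c', 'a', 'd']
'a': index 2 in ['b', 'c', 'a', 'd'] -> ['a', 'b', 'c', 'd']
'c': index 2 in ['a', 'b', 'c', 'd'] -> ['c', 'a', 'b', 'd']
'c': index 0 in ['c', 'a', 'b', 'd'] -> ['c', 'a', 'b', 'd']
'c': index 0 in ['c', 'a', 'b', 'd'] -> ['c', 'a', 'b', 'd']
'a': index 1 in ['c', 'a', 'b', 'd'] -> ['a', 'c', 'b', 'd']
'd': index 3 in ['a', 'c', 'b', 'd'] -> ['d', 'a', 'c', 'b']


Output: [2, 2, 2, 2, 0, 0, 1, 3]


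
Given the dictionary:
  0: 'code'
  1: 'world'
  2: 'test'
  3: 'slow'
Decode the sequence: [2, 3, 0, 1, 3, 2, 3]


Look up each index in the dictionary:
  2 -> 'test'
  3 -> 'slow'
  0 -> 'code'
  1 -> 'world'
  3 -> 'slow'
  2 -> 'test'
  3 -> 'slow'

Decoded: "test slow code world slow test slow"


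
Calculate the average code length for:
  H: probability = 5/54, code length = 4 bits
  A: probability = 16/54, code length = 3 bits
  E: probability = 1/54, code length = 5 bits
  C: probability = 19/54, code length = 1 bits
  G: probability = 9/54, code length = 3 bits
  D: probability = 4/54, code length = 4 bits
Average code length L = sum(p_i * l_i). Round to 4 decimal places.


Weighted contributions p_i * l_i:
  H: (5/54) * 4 = 20/54
  A: (16/54) * 3 = 48/54
  E: (1/54) * 5 = 5/54
  C: (19/54) * 1 = 19/54
  G: (9/54) * 3 = 27/54
  D: (4/54) * 4 = 16/54
Sum = (20 + 48 + 5 + 19 + 27 + 16)/54 = 135/54

L = 135/54 = 2.5000 bits/symbol


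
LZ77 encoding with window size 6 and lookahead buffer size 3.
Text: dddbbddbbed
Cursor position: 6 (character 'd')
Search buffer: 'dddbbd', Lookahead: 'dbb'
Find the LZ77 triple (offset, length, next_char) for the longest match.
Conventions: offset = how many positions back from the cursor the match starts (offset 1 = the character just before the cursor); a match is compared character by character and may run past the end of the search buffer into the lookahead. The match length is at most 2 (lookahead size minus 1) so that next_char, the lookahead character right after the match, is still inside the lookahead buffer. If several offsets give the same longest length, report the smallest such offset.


Try each offset into the search buffer:
  offset=1 (pos 5, char 'd'): match length 1
  offset=2 (pos 4, char 'b'): match length 0
  offset=3 (pos 3, char 'b'): match length 0
  offset=4 (pos 2, char 'd'): match length 2
  offset=5 (pos 1, char 'd'): match length 1
  offset=6 (pos 0, char 'd'): match length 1
Longest match has length 2 at offset 4.
next_char = character at position 6 + 2 = 8 -> 'b'

Best match: offset=4, length=2 (matching 'db' starting at position 2)
LZ77 triple: (4, 2, 'b')


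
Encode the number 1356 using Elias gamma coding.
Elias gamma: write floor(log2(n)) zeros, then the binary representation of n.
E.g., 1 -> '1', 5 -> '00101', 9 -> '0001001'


num_bits = floor(log2(1356)) + 1 = 11
leading_zeros = num_bits - 1 = 10
binary(1356) = 10101001100

Elias gamma(1356) = '0000000000' + '10101001100' = 000000000010101001100 (21 bits)


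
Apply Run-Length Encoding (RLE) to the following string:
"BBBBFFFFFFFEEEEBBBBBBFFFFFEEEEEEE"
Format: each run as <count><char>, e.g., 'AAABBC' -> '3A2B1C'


Scanning runs left to right:
  i=0: run of 'B' x 4 -> '4B'
  i=4: run of 'F' x 7 -> '7F'
  i=11: run of 'E' x 4 -> '4E'
  i=15: run of 'B' x 6 -> '6B'
  i=21: run of 'F' x 5 -> '5F'
  i=26: run of 'E' x 7 -> '7E'

RLE = 4B7F4E6B5F7E


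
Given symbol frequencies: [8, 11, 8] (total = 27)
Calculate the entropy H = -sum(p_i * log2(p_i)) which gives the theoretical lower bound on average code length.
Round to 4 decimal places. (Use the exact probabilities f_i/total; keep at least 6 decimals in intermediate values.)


Per-symbol terms -p_i * log2(p_i) with p_i = f_i/27:
  p = 8/27 = 0.296296: log2(p) = -1.754888, -p*log2(p) = 0.519967
  p = 11/27 = 0.407407: log2(p) = -1.295456, -p*log2(p) = 0.527778
  p = 8/27 = 0.296296: log2(p) = -1.754888, -p*log2(p) = 0.519967
H = 0.519967 + 0.527778 + 0.519967 = 1.567712

H = 1.5677 bits/symbol


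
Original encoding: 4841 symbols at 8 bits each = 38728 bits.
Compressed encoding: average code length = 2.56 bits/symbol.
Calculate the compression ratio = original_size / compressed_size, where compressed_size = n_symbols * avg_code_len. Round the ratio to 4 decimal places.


original_size = n_symbols * orig_bits = 4841 * 8 = 38728 bits
compressed_size = n_symbols * avg_code_len = 4841 * 2.56 = 12392.96 bits
ratio = original_size / compressed_size = 38728 / 12392.96 = 3.125

Compression ratio = 3.125


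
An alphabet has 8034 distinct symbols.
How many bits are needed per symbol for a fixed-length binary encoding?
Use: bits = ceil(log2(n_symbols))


log2(8034) = 12.9719
Bracket: 2^12 = 4096 < 8034 <= 2^13 = 8192
So ceil(log2(8034)) = 13

bits = ceil(log2(8034)) = ceil(12.9719) = 13 bits


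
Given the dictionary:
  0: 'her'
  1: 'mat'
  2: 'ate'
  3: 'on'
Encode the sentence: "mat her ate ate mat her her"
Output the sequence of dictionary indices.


Look up each word in the dictionary:
  'mat' -> 1
  'her' -> 0
  'ate' -> 2
  'ate' -> 2
  'mat' -> 1
  'her' -> 0
  'her' -> 0

Encoded: [1, 0, 2, 2, 1, 0, 0]


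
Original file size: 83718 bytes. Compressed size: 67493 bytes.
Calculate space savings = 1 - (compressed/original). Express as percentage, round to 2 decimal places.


ratio = compressed/original = 67493/83718 = 0.806195
savings = 1 - ratio = 1 - 0.806195 = 0.193805
as a percentage: 0.193805 * 100 = 19.38%

Space savings = 1 - 67493/83718 = 19.38%


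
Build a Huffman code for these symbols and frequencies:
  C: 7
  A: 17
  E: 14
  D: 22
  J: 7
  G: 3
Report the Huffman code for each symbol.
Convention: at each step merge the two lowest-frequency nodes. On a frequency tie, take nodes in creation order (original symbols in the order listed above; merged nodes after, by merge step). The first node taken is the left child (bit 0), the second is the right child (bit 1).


Huffman tree construction:
Step 1: Merge G(3) + C(7) = 10
Step 2: Merge J(7) + (G+C)(10) = 17
Step 3: Merge E(14) + A(17) = 31
Step 4: Merge (J+(G+C))(17) + D(22) = 39
Step 5: Merge (E+A)(31) + ((J+(G+C))+D)(39) = 70
Read each symbol's code off the tree from the root (left child = 0, right child = 1).

Codes:
  C: 1011 (length 4)
  A: 01 (length 2)
  E: 00 (length 2)
  D: 11 (length 2)
  J: 100 (length 3)
  G: 1010 (length 4)
Average code length: 167/70 = 2.3857 bits/symbol


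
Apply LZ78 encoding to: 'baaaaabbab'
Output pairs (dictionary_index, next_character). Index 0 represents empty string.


LZ78 encoding steps:
Dictionary: {0: ''}
Step 1: w='' (idx 0), next='b' -> output (0, 'b'), add 'b' as idx 1
Step 2: w='' (idx 0), next='a' -> output (0, 'a'), add 'a' as idx 2
Step 3: w='a' (idx 2), next='a' -> output (2, 'a'), add 'aa' as idx 3
Step 4: w='aa' (idx 3), next='b' -> output (3, 'b'), add 'aab' as idx 4
Step 5: w='b' (idx 1), next='a' -> output (1, 'a'), add 'ba' as idx 5
Step 6: w='b' (idx 1), end of input -> output (1, '')


Encoded: [(0, 'b'), (0, 'a'), (2, 'a'), (3, 'b'), (1, 'a'), (1, '')]


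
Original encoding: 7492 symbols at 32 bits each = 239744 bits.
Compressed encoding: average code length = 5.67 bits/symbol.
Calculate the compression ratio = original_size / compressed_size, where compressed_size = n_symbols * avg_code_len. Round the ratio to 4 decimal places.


original_size = n_symbols * orig_bits = 7492 * 32 = 239744 bits
compressed_size = n_symbols * avg_code_len = 7492 * 5.67 = 42479.64 bits
ratio = original_size / compressed_size = 239744 / 42479.64 = 5.6437

Compression ratio = 5.6437


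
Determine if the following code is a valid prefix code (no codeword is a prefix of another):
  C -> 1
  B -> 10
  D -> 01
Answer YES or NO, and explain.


Checking each pair (does one codeword prefix another?):
  C='1' vs B='10': prefix -- VIOLATION

NO -- this is NOT a valid prefix code. C (1) is a prefix of B (10).


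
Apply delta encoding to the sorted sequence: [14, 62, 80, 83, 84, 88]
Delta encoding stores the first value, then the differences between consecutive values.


First value: 14
Deltas:
  62 - 14 = 48
  80 - 62 = 18
  83 - 80 = 3
  84 - 83 = 1
  88 - 84 = 4


Delta encoded: [14, 48, 18, 3, 1, 4]


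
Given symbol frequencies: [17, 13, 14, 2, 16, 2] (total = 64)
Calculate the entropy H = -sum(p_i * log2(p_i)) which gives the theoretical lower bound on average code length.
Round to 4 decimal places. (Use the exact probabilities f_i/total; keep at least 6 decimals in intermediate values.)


Per-symbol terms -p_i * log2(p_i) with p_i = f_i/64:
  p = 17/64 = 0.265625: log2(p) = -1.912537, -p*log2(p) = 0.508018
  p = 13/64 = 0.203125: log2(p) = -2.299560, -p*log2(p) = 0.467098
  p = 14/64 = 0.218750: log2(p) = -2.192645, -p*log2(p) = 0.479641
  p = 2/64 = 0.031250: log2(p) = -5.000000, -p*log2(p) = 0.156250
  p = 16/64 = 0.250000: log2(p) = -2.000000, -p*log2(p) = 0.500000
  p = 2/64 = 0.031250: log2(p) = -5.000000, -p*log2(p) = 0.156250
H = 0.508018 + 0.467098 + 0.479641 + 0.156250 + 0.500000 + 0.156250 = 2.267257

H = 2.2673 bits/symbol


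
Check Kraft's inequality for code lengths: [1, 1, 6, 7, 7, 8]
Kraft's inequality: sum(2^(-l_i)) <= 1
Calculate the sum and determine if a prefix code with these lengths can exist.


Sum = 2^(-1) + 2^(-1) + 2^(-6) + 2^(-7) + 2^(-7) + 2^(-8)
    = 0.5 + 0.5 + 0.015625 + 0.0078125 + 0.0078125 + 0.00390625
    = 265/256 = 1.03515625
Since 1.03515625 > 1, Kraft's inequality is NOT satisfied.
A prefix code with these lengths CANNOT exist.

Kraft sum = 1.03515625. Not satisfied.


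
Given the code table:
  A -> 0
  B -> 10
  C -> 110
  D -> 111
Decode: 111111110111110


Decoding:
111 -> D
111 -> D
110 -> C
111 -> D
110 -> C


Result: DDCDC


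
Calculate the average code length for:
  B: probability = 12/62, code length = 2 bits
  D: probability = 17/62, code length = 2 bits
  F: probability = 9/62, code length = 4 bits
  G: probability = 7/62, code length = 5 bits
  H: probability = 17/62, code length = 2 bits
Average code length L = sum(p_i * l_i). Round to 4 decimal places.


Weighted contributions p_i * l_i:
  B: (12/62) * 2 = 24/62
  D: (17/62) * 2 = 34/62
  F: (9/62) * 4 = 36/62
  G: (7/62) * 5 = 35/62
  H: (17/62) * 2 = 34/62
Sum = (24 + 34 + 36 + 35 + 34)/62 = 163/62

L = 163/62 = 2.6290 bits/symbol


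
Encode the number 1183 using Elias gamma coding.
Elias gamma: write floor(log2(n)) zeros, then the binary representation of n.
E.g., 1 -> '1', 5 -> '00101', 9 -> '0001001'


num_bits = floor(log2(1183)) + 1 = 11
leading_zeros = num_bits - 1 = 10
binary(1183) = 10010011111

Elias gamma(1183) = '0000000000' + '10010011111' = 000000000010010011111 (21 bits)


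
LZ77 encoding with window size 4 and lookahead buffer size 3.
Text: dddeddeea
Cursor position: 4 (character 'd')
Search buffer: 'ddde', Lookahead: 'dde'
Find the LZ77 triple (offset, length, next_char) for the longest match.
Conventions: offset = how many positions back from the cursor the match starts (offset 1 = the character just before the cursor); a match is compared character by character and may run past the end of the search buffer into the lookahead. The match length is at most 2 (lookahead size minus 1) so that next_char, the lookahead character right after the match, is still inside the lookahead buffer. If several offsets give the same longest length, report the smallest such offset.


Try each offset into the search buffer:
  offset=1 (pos 3, char 'e'): match length 0
  offset=2 (pos 2, char 'd'): match length 1
  offset=3 (pos 1, char 'd'): match length 2
  offset=4 (pos 0, char 'd'): match length 2
Longest match has length 2, found at offsets 3, 4; take the smallest, offset 3.
next_char = character at position 4 + 2 = 6 -> 'e'

Best match: offset=3, length=2 (matching 'dd' starting at position 1)
LZ77 triple: (3, 2, 'e')


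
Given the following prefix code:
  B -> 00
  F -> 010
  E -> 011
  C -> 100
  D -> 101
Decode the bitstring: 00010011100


Decoding step by step:
Bits 00 -> B
Bits 010 -> F
Bits 011 -> E
Bits 100 -> C


Decoded message: BFEC


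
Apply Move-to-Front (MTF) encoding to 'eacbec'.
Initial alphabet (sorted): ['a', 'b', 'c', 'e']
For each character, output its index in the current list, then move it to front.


MTF encoding:
'e': index 3 in ['a', 'b', 'c', 'e'] -> ['e', 'a', 'b', 'c']
'a': index 1 in ['e', 'a', 'b', 'c'] -> ['a', 'e', 'b', 'c']
'c': index 3 in ['a', 'e', 'b', 'c'] -> ['c', 'a', 'e', 'b']
'b': index 3 in ['c', 'a', 'e', 'b'] -> ['b', 'c', 'a', 'e']
'e': index 3 in ['b', 'c', 'a', 'e'] -> ['e', 'b', 'c', 'a']
'c': index 2 in ['e', 'b', 'c', 'a'] -> ['c', 'e', 'b', 'a']


Output: [3, 1, 3, 3, 3, 2]


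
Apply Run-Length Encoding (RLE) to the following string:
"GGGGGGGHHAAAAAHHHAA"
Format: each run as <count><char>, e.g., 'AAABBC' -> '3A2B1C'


Scanning runs left to right:
  i=0: run of 'G' x 7 -> '7G'
  i=7: run of 'H' x 2 -> '2H'
  i=9: run of 'A' x 5 -> '5A'
  i=14: run of 'H' x 3 -> '3H'
  i=17: run of 'A' x 2 -> '2A'

RLE = 7G2H5A3H2A


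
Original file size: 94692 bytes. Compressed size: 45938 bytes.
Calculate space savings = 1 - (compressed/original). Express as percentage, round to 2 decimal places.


ratio = compressed/original = 45938/94692 = 0.485131
savings = 1 - ratio = 1 - 0.485131 = 0.514869
as a percentage: 0.514869 * 100 = 51.49%

Space savings = 1 - 45938/94692 = 51.49%


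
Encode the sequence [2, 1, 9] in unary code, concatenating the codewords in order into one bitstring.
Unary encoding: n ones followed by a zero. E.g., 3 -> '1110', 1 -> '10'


Encode each number as n ones followed by a terminating 0:
  2 -> 110 (3 bits)
  1 -> 10 (2 bits)
  9 -> 1111111110 (10 bits)
Total length = 3 + 2 + 10 = 15 bits.

Unary([2, 1, 9]) = 110101111111110 (15 bits)


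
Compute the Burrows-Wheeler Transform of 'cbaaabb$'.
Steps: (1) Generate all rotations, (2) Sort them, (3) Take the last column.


Rotations (sorted):
  0: $cbaaabb -> last char: b
  1: aaabb$cb -> last char: b
  2: aabb$cba -> last char: a
  3: abb$cbaa -> last char: a
  4: b$cbaaab -> last char: b
  5: baaabb$c -> last char: c
  6: bb$cbaaa -> last char: a
  7: cbaaabb$ -> last char: $


BWT = bbaabca$


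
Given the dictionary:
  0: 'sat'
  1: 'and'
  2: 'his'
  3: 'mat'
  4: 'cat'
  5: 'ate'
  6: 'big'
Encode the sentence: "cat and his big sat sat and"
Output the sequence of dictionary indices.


Look up each word in the dictionary:
  'cat' -> 4
  'and' -> 1
  'his' -> 2
  'big' -> 6
  'sat' -> 0
  'sat' -> 0
  'and' -> 1

Encoded: [4, 1, 2, 6, 0, 0, 1]


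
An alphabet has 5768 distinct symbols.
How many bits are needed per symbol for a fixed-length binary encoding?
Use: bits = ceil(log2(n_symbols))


log2(5768) = 12.4939
Bracket: 2^12 = 4096 < 5768 <= 2^13 = 8192
So ceil(log2(5768)) = 13

bits = ceil(log2(5768)) = ceil(12.4939) = 13 bits


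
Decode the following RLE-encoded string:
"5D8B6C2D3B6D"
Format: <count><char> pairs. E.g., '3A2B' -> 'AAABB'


Expanding each <count><char> pair:
  5D -> 'DDDDD'
  8B -> 'BBBBBBBB'
  6C -> 'CCCCCC'
  2D -> 'DD'
  3B -> 'BBB'
  6D -> 'DDDDDD'

Decoded = DDDDDBBBBBBBBCCCCCCDDBBBDDDDDD
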